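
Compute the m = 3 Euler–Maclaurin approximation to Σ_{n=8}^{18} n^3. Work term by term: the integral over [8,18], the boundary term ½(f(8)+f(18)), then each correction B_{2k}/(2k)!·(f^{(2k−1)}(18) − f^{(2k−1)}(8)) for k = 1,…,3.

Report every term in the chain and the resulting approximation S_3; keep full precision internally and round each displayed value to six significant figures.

S_3 ≈ 28457.0

The integral term ∫_8^18 x^3 dx = 25220.0.
½[f(8) + f(18)] = ½[512.000 + 5832.00] = 3172.00.
So far: 28392.0.
k=1: B_{2}/(2)! × [f^{(1)}(18) − f^{(1)}(8)] = 1/12 × (972.000 − 192.000) = 65.0000.
Partial sum through k=1: 28457.0.
k=2: B_{4}/(4)! × [f^{(3)}(18) − f^{(3)}(8)] = −1/720 × (6.00000 − 6.00000) = 0.00000.
Partial sum through k=2: 28457.0.
k=3: B_{6}/(6)! × [f^{(5)}(18) − f^{(5)}(8)] = 1/30240 × (0.00000 − 0.00000) = 0.00000.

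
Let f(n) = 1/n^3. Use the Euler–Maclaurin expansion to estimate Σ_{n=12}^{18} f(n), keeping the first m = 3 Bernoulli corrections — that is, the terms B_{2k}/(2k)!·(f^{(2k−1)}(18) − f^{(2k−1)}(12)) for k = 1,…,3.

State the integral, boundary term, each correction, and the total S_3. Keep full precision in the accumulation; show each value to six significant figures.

The integral term ∫_12^18 1/x^3 dx = 0.00192901.
½[f(12) + f(18)] = ½[0.000578704 + 0.000171468] = 0.000375086.
Running total after boundary: 0.00230410.
k=1: B_{2}/(2)! × [f^{(1)}(18) − f^{(1)}(12)] = 1/12 × (-2.85780e-05 − (-0.000144676)) = 9.67483e-06.
After k=1: 0.00231377.
k=2: B_{4}/(4)! × [f^{(3)}(18) − f^{(3)}(12)] = −1/720 × (-1.76407e-06 − (-2.00939e-05)) = -2.54581e-08.
After k=2: 0.00231375.
k=3: B_{6}/(6)! × [f^{(5)}(18) − f^{(5)}(12)] = 1/30240 × (-2.28676e-07 − (-5.86071e-06)) = 1.86245e-10.

S_3 ≈ 0.00231375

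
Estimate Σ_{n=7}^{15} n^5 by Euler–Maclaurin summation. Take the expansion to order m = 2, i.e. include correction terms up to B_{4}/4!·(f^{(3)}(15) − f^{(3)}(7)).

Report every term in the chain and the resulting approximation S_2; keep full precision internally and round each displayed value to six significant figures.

S_2 ≈ 2.28700e+06

The integral term ∫_7^15 x^5 dx = 1.87883e+06.
Boundary: ½(f(7) + f(15)) = ½(16807.0 + 759375) = 388091.
So far: 2.26692e+06.
Order-1 term: 1/12 · (253125 − 12005.0) = 20093.3.
Partial sum through k=1: 2.28701e+06.
Order-2 term: −1/720 · (13500.0 − 2940.00) = -14.6667.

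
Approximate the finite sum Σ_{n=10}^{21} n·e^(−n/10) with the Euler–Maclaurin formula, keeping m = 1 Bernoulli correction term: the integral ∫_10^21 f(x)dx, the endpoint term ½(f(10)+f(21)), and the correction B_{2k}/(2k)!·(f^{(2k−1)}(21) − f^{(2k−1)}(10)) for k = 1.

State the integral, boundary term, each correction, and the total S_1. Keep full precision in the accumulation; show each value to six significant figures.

S_1 ≈ 38.7284

∫_10^21 x·e^(−x/10) dx evaluates to 35.6144.
Endpoint term: (f(10) + f(21))/2 = (3.67879 + 2.57158)/2 = 3.12519.
So far: 38.7396.
Correction k=1: B_{2}/2! · (f^{(1)}(21) − f^{(1)}(10)) = 1/12 · (-0.134702 − 0.00000) = -0.0112252.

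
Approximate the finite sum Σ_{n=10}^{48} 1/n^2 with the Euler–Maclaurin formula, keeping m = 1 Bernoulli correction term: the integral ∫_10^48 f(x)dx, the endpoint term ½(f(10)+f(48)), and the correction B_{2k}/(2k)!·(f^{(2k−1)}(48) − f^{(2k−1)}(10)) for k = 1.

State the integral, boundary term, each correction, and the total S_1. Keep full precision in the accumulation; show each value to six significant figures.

Integral: ∫_10^48 1/x^2 dx = 0.0791667.
½[f(10) + f(48)] = ½[0.0100000 + 0.000434028] = 0.00521701.
Integral + boundary = 0.0843837.
Correction k=1: B_{2}/2! · (f^{(1)}(48) − f^{(1)}(10)) = 1/12 · (-1.80845e-05 − (-0.00200000)) = 0.000165160.

S_1 ≈ 0.0845488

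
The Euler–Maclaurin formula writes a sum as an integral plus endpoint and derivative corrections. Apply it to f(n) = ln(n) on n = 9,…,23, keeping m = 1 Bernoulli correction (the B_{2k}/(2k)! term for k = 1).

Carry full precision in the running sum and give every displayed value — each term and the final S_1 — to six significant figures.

The integral term ∫_9^23 ln(x) dx = 38.3413.
Boundary: ½(f(9) + f(23)) = ½(2.19722 + 3.13549) = 2.66636.
So far: 41.0077.
k=1: B_{2}/(2)! × [f^{(1)}(23) − f^{(1)}(9)] = 1/12 × (0.0434783 − 0.111111) = -0.00563607.

S_1 ≈ 41.0021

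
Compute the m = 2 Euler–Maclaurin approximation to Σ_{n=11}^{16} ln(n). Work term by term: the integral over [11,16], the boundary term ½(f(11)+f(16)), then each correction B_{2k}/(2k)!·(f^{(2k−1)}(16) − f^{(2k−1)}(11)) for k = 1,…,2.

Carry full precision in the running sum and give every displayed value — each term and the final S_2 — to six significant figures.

The integral term ∫_11^16 ln(x) dx = 12.9846.
Boundary: ½(f(11) + f(16)) = ½(2.39790 + 2.77259) = 2.58524.
So far: 15.5698.
Order-1 term: 1/12 · (0.0625000 − 0.0909091) = -0.00236742.
After k=1: 15.5674.
Order-2 term: −1/720 · (0.000488281 − 0.00150263) = 1.40882e-06.

S_2 ≈ 15.5674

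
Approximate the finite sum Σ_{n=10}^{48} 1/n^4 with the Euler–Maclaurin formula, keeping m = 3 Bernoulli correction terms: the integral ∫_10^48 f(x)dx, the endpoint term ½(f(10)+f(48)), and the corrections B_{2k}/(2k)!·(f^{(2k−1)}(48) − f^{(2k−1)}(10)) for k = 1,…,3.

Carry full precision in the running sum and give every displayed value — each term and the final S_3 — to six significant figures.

Integral: ∫_10^48 1/x^4 dx = 0.000330319.
Boundary: ½(f(10) + f(48)) = ½(0.000100000 + 1.88380e-07) = 5.00942e-05.
Running total after boundary: 0.000380413.
Order-1 term: 1/12 · (-1.56983e-08 − (-4.00000e-05)) = 3.33203e-06.
Running total after k=1: 0.000383745.
Order-2 term: −1/720 · (-2.04406e-10 − (-1.20000e-05)) = -1.66664e-08.
Running total after k=2: 0.000383729.
Order-3 term: 1/30240 · (-4.96819e-12 − (-6.72000e-06)) = 2.22222e-10.

S_3 ≈ 0.000383729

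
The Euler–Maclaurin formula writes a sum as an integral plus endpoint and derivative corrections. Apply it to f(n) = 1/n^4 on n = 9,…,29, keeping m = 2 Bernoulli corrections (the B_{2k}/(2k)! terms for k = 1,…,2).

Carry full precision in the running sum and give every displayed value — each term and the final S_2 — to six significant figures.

∫_9^29 1/x^4 dx evaluates to 0.000443580.
Boundary: ½(f(9) + f(29)) = ½(0.000152416 + 1.41387e-06) = 7.69148e-05.
So far: 0.000520495.
k=1: B_{2}/(2)! × [f^{(1)}(29) − f^{(1)}(9)] = 1/12 × (-1.95016e-07 − (-6.77404e-05)) = 5.62878e-06.
Partial sum through k=1: 0.000526124.
k=2: B_{4}/(4)! × [f^{(3)}(29) − f^{(3)}(9)] = −1/720 × (-6.95657e-09 − (-2.50890e-05)) = -3.48362e-08.

S_2 ≈ 0.000526089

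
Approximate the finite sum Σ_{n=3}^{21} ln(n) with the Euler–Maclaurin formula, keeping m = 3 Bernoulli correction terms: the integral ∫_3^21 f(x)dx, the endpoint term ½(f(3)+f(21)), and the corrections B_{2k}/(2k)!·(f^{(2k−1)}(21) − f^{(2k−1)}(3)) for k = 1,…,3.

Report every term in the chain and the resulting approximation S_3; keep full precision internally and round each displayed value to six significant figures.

The integral term ∫_3^21 ln(x) dx = 42.6391.
½[f(3) + f(21)] = ½[1.09861 + 3.04452] = 2.07157.
So far: 44.7107.
Order-1 term: 1/12 · (0.0476190 − 0.333333) = -0.0238095.
Running total after k=1: 44.6869.
Order-2 term: −1/720 · (0.000215959 − 0.0740741) = 0.000102581.
Running total after k=2: 44.6870.
Order-3 term: 1/30240 · (5.87645e-06 − 0.0987654) = -3.26586e-06.

S_3 ≈ 44.6870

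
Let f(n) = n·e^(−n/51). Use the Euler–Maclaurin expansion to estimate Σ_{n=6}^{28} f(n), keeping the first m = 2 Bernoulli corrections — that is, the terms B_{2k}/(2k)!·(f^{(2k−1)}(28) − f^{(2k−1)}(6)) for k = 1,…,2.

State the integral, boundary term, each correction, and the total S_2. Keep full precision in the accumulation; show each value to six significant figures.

The integral term ∫_6^28 x·e^(−x/51) dx = 257.541.
Boundary: ½(f(6) + f(28)) = ½(5.33406 + 16.1704) = 10.7522.
Integral + boundary = 268.293.
Correction k=1: B_{2}/2! · (f^{(1)}(28) − f^{(1)}(6)) = 1/12 · (0.260448 − 0.784420) = -0.0436643.
Partial sum through k=1: 268.249.
Correction k=2: B_{4}/4! · (f^{(3)}(28) − f^{(3)}(6)) = −1/720 · (0.000544206 − 0.000985175) = 6.12457e-07.

S_2 ≈ 268.249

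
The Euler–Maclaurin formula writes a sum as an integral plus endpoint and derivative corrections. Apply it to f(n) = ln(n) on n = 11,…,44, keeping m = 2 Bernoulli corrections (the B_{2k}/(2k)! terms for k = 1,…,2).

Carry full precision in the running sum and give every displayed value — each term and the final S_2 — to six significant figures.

Integral: ∫_11^44 ln(x) dx = 107.127.
Endpoint term: (f(11) + f(44))/2 = (2.39790 + 3.78419)/2 = 3.09104.
Integral + boundary = 110.219.
Order-1 term: 1/12 · (0.0227273 − 0.0909091) = -0.00568182.
Partial sum through k=1: 110.213.
Order-2 term: −1/720 · (2.34786e-05 − 0.00150263) = 2.05438e-06.

S_2 ≈ 110.213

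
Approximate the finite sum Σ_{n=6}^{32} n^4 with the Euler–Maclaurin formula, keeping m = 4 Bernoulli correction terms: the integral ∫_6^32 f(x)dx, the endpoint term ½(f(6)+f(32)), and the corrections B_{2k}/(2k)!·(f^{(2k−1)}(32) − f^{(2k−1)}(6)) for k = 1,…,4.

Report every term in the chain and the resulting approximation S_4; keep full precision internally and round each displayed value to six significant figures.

S_4 ≈ 7.24512e+06

The integral term ∫_6^32 x^4 dx = 6.70933e+06.
Boundary: ½(f(6) + f(32)) = ½(1296.00 + 1.04858e+06) = 524936.
Integral + boundary = 7.23427e+06.
k=1: B_{2}/(2)! × [f^{(1)}(32) − f^{(1)}(6)] = 1/12 × (131072 − 864.000) = 10850.7.
Running total after k=1: 7.24512e+06.
k=2: B_{4}/(4)! × [f^{(3)}(32) − f^{(3)}(6)] = −1/720 × (768.000 − 144.000) = -0.866667.
Running total after k=2: 7.24512e+06.
k=3: B_{6}/(6)! × [f^{(5)}(32) − f^{(5)}(6)] = 1/30240 × (0.00000 − 0.00000) = 0.00000.
Running total after k=3: 7.24512e+06.
k=4: B_{8}/(8)! × [f^{(7)}(32) − f^{(7)}(6)] = −1/1209600 × (0.00000 − 0.00000) = 0.00000.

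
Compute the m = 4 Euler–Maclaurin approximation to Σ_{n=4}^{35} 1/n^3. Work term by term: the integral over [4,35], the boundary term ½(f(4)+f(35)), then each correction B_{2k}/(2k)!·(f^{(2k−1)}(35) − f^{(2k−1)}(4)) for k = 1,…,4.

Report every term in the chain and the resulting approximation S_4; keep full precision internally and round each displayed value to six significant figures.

Integral: ∫_4^35 1/x^3 dx = 0.0308418.
Endpoint term: (f(4) + f(35))/2 = (0.0156250 + 2.33236e-05)/2 = 0.00782416.
Running total after boundary: 0.0386660.
Order-1 term: 1/12 · (-1.99917e-06 − (-0.0117188)) = 0.000976396.
After k=1: 0.0396424.
Order-2 term: −1/720 · (-3.26395e-08 − (-0.0146484)) = -2.03450e-05.
After k=2: 0.0396220.
Order-3 term: 1/30240 · (-1.11907e-09 − (-0.0384521)) = 1.27157e-06.
After k=3: 0.0396233.
Order-4 term: −1/1209600 · (-6.57737e-11 − (-0.173035)) = -1.43051e-07.

S_4 ≈ 0.0396232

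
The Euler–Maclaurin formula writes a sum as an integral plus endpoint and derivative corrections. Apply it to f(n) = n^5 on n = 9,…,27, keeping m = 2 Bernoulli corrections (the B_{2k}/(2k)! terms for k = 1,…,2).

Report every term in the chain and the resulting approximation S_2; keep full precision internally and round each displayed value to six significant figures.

The integral term ∫_9^27 x^5 dx = 6.44815e+07.
Endpoint term: (f(9) + f(27))/2 = (59049.0 + 1.43489e+07)/2 = 7.20398e+06.
Running total after boundary: 7.16855e+07.
Correction k=1: B_{2}/2! · (f^{(1)}(27) − f^{(1)}(9)) = 1/12 · (2.65720e+06 − 32805.0) = 218700.
Running total after k=1: 7.19042e+07.
Correction k=2: B_{4}/4! · (f^{(3)}(27) − f^{(3)}(9)) = −1/720 · (43740.0 − 4860.00) = -54.0000.

S_2 ≈ 7.19041e+07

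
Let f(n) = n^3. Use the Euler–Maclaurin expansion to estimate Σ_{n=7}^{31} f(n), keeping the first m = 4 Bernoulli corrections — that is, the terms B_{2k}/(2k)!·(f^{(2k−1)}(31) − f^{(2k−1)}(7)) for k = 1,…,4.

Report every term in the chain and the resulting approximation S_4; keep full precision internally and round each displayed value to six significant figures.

∫_7^31 x^3 dx evaluates to 230280.
Endpoint term: (f(7) + f(31))/2 = (343.000 + 29791.0)/2 = 15067.0.
Running total after boundary: 245347.
Correction k=1: B_{2}/2! · (f^{(1)}(31) − f^{(1)}(7)) = 1/12 · (2883.00 − 147.000) = 228.000.
Partial sum through k=1: 245575.
Correction k=2: B_{4}/4! · (f^{(3)}(31) − f^{(3)}(7)) = −1/720 · (6.00000 − 6.00000) = 0.00000.
Partial sum through k=2: 245575.
Correction k=3: B_{6}/6! · (f^{(5)}(31) − f^{(5)}(7)) = 1/30240 · (0.00000 − 0.00000) = 0.00000.
Partial sum through k=3: 245575.
Correction k=4: B_{8}/8! · (f^{(7)}(31) − f^{(7)}(7)) = −1/1209600 · (0.00000 − 0.00000) = 0.00000.

S_4 ≈ 245575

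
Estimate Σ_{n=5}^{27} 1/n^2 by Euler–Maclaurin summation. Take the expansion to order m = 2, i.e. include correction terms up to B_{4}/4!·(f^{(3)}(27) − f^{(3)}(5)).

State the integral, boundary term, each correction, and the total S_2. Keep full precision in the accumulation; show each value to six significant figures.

Integral: ∫_5^27 1/x^2 dx = 0.162963.
Endpoint term: (f(5) + f(27))/2 = (0.0400000 + 0.00137174)/2 = 0.0206859.
Integral + boundary = 0.183649.
k=1: B_{2}/(2)! × [f^{(1)}(27) − f^{(1)}(5)] = 1/12 × (-0.000101611 − (-0.0160000)) = 0.00132487.
Partial sum through k=1: 0.184974.
k=2: B_{4}/(4)! × [f^{(3)}(27) − f^{(3)}(5)] = −1/720 × (-1.67260e-06 − (-0.00768000)) = -1.06643e-05.

S_2 ≈ 0.184963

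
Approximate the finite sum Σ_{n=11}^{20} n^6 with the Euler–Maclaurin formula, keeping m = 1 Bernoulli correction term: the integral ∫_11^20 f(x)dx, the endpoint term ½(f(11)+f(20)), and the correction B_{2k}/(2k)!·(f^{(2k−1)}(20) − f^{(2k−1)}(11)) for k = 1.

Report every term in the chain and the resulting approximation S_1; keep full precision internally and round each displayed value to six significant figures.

The integral term ∫_11^20 x^6 dx = 1.80073e+08.
Endpoint term: (f(11) + f(20))/2 = (1.77156e+06 + 6.40000e+07)/2 = 3.28858e+07.
So far: 2.12959e+08.
k=1: B_{2}/(2)! × [f^{(1)}(20) − f^{(1)}(11)] = 1/12 × (1.92000e+07 − 966306) = 1.51947e+06.

S_1 ≈ 2.14479e+08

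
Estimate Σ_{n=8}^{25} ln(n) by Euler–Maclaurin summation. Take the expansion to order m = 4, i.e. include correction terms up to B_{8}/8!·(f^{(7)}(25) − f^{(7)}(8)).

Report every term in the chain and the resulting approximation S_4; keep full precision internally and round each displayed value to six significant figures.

S_4 ≈ 49.4784

Integral: ∫_8^25 ln(x) dx = 46.8364.
Boundary: ½(f(8) + f(25)) = ½(2.07944 + 3.21888) = 2.64916.
Running total after boundary: 49.4855.
Order-1 term: 1/12 · (0.0400000 − 0.125000) = -0.00708333.
After k=1: 49.4784.
Order-2 term: −1/720 · (0.000128000 − 0.00390625) = 5.24757e-06.
After k=2: 49.4784.
Order-3 term: 1/30240 · (2.45760e-06 − 0.000732422) = -2.41390e-08.
After k=3: 49.4784.
Order-4 term: −1/1209600 · (1.17965e-07 − 0.000343323) = 2.83734e-10.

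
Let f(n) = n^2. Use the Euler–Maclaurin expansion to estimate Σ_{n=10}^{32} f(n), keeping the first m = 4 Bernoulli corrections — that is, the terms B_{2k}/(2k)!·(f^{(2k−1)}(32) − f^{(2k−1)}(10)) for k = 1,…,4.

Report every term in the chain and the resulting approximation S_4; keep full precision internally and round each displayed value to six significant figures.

S_4 ≈ 11155.0

∫_10^32 x^2 dx evaluates to 10589.3.
Endpoint term: (f(10) + f(32))/2 = (100.000 + 1024.00)/2 = 562.000.
Integral + boundary = 11151.3.
k=1: B_{2}/(2)! × [f^{(1)}(32) − f^{(1)}(10)] = 1/12 × (64.0000 − 20.0000) = 3.66667.
After k=1: 11155.0.
k=2: B_{4}/(4)! × [f^{(3)}(32) − f^{(3)}(10)] = −1/720 × (0.00000 − 0.00000) = 0.00000.
After k=2: 11155.0.
k=3: B_{6}/(6)! × [f^{(5)}(32) − f^{(5)}(10)] = 1/30240 × (0.00000 − 0.00000) = 0.00000.
After k=3: 11155.0.
k=4: B_{8}/(8)! × [f^{(7)}(32) − f^{(7)}(10)] = −1/1209600 × (0.00000 − 0.00000) = 0.00000.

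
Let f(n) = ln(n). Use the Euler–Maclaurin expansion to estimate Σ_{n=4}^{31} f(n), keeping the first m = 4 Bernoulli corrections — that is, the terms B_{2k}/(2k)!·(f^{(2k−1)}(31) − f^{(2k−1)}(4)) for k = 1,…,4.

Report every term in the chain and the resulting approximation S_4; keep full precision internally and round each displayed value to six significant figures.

S_4 ≈ 76.3005

∫_4^31 ln(x) dx evaluates to 73.9084.
Boundary: ½(f(4) + f(31)) = ½(1.38629 + 3.43399) = 2.41014.
So far: 76.3186.
Correction k=1: B_{2}/2! · (f^{(1)}(31) − f^{(1)}(4)) = 1/12 · (0.0322581 − 0.250000) = -0.0181452.
Running total after k=1: 76.3004.
Correction k=2: B_{4}/4! · (f^{(3)}(31) − f^{(3)}(4)) = −1/720 · (6.71344e-05 − 0.0312500) = 4.33095e-05.
Running total after k=2: 76.3005.
Correction k=3: B_{6}/6! · (f^{(5)}(31) − f^{(5)}(4)) = 1/30240 · (8.38306e-07 − 0.0234375) = -7.75022e-07.
Running total after k=3: 76.3005.
Correction k=4: B_{8}/8! · (f^{(7)}(31) − f^{(7)}(4)) = −1/1209600 · (2.61698e-08 − 0.0439453) = 3.63304e-08.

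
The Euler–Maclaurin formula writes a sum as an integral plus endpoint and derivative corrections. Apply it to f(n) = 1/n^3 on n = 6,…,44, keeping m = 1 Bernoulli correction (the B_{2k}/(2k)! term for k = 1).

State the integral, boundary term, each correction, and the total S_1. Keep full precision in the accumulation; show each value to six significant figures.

S_1 ≈ 0.0161441

∫_6^44 1/x^3 dx evaluates to 0.0136306.
Endpoint term: (f(6) + f(44))/2 = (0.00462963 + 1.17393e-05)/2 = 0.00232068.
Running total after boundary: 0.0159513.
Order-1 term: 1/12 · (-8.00406e-07 − (-0.00231481)) = 0.000192835.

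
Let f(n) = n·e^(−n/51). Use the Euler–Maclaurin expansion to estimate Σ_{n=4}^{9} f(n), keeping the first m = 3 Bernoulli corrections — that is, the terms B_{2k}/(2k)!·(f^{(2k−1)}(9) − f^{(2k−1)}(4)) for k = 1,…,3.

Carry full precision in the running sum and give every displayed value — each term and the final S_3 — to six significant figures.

∫_4^9 x·e^(−x/51) dx evaluates to 28.4425.
½[f(4) + f(9)] = ½[3.69826 + 7.54401] = 5.62114.
Integral + boundary = 34.0637.
k=1: B_{2}/(2)! × [f^{(1)}(9) − f^{(1)}(4)] = 1/12 × (0.690302 − 0.852051) = -0.0134791.
Running total after k=1: 34.0502.
k=2: B_{4}/(4)! × [f^{(3)}(9) − f^{(3)}(4)] = −1/720 × (0.000909938 − 0.00103852) = 1.78581e-07.
Running total after k=2: 34.0502.
k=3: B_{6}/(6)! × [f^{(5)}(9) − f^{(5)}(4)] = 1/30240 × (5.97646e-07 − 6.72606e-07) = -2.47882e-12.

S_3 ≈ 34.0502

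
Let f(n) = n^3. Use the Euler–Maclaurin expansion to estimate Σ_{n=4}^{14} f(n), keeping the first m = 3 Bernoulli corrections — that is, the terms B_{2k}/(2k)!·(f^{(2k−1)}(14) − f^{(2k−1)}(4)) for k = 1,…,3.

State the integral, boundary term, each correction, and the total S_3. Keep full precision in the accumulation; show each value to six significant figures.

S_3 ≈ 10989.0

∫_4^14 x^3 dx evaluates to 9540.00.
½[f(4) + f(14)] = ½[64.0000 + 2744.00] = 1404.00.
Integral + boundary = 10944.0.
Order-1 term: 1/12 · (588.000 − 48.0000) = 45.0000.
Partial sum through k=1: 10989.0.
Order-2 term: −1/720 · (6.00000 − 6.00000) = 0.00000.
Partial sum through k=2: 10989.0.
Order-3 term: 1/30240 · (0.00000 − 0.00000) = 0.00000.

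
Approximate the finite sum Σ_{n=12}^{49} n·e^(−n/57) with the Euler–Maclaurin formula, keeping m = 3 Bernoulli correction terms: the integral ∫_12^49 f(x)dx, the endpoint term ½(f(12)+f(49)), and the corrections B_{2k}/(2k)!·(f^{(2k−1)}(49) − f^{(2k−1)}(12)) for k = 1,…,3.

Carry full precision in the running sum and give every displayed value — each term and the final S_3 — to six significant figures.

Integral: ∫_12^49 x·e^(−x/57) dx = 628.708.
Endpoint term: (f(12) + f(49))/2 = (9.72189 + 20.7422)/2 = 15.2321.
So far: 643.940.
Correction k=1: B_{2}/2! · (f^{(1)}(49) − f^{(1)}(12)) = 1/12 · (0.0594120 − 0.639598) = -0.0483488.
Partial sum through k=1: 643.892.
Correction k=2: B_{4}/4! · (f^{(3)}(49) − f^{(3)}(12)) = −1/720 · (0.000278865 − 0.000695572) = 5.78759e-07.
Partial sum through k=2: 643.892.
Correction k=3: B_{6}/6! · (f^{(5)}(49) − f^{(5)}(12)) = 1/30240 · (1.66034e-07 − 3.67585e-07) = -6.66505e-12.

S_3 ≈ 643.892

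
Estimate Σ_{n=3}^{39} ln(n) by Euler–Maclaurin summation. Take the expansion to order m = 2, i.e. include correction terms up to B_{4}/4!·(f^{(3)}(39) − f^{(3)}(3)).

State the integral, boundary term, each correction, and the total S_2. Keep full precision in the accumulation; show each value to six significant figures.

The integral term ∫_3^39 ln(x) dx = 103.583.
Boundary: ½(f(3) + f(39)) = ½(1.09861 + 3.66356) = 2.38109.
Running total after boundary: 105.964.
Correction k=1: B_{2}/2! · (f^{(1)}(39) − f^{(1)}(3)) = 1/12 · (0.0256410 − 0.333333) = -0.0256410.
After k=1: 105.939.
Correction k=2: B_{4}/4! · (f^{(3)}(39) − f^{(3)}(3)) = −1/720 · (3.37160e-05 − 0.0740741) = 0.000102834.

S_2 ≈ 105.939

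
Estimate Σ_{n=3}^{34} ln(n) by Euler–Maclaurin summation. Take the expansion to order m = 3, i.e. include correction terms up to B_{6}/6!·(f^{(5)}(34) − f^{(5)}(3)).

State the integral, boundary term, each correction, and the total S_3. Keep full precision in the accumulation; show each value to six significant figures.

The integral term ∫_3^34 ln(x) dx = 85.6004.
½[f(3) + f(34)] = ½[1.09861 + 3.52636] = 2.31249.
Running total after boundary: 87.9129.
k=1: B_{2}/(2)! × [f^{(1)}(34) − f^{(1)}(3)] = 1/12 × (0.0294118 − 0.333333) = -0.0253268.
Running total after k=1: 87.8876.
k=2: B_{4}/(4)! × [f^{(3)}(34) − f^{(3)}(3)] = −1/720 × (5.08854e-05 − 0.0740741) = 0.000102810.
Running total after k=2: 87.8877.
k=3: B_{6}/(6)! × [f^{(5)}(34) − f^{(5)}(3)] = 1/30240 × (5.28222e-07 − 0.0987654) = -3.26604e-06.

S_3 ≈ 87.8877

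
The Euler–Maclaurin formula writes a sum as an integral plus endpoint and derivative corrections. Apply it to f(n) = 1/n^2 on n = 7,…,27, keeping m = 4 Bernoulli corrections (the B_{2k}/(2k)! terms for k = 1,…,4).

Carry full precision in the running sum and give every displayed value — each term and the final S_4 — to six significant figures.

Integral: ∫_7^27 1/x^2 dx = 0.105820.
Boundary: ½(f(7) + f(27)) = ½(0.0204082 + 0.00137174) = 0.0108900.
Integral + boundary = 0.116710.
Correction k=1: B_{2}/2! · (f^{(1)}(27) − f^{(1)}(7)) = 1/12 · (-0.000101611 − (-0.00583090)) = 0.000477441.
Running total after k=1: 0.117187.
Correction k=2: B_{4}/4! · (f^{(3)}(27) − f^{(3)}(7)) = −1/720 · (-1.67260e-06 − (-0.00142798)) = -1.98098e-06.
Running total after k=2: 0.117186.
Correction k=3: B_{6}/6! · (f^{(5)}(27) − f^{(5)}(7)) = 1/30240 · (-6.88313e-08 − (-0.000874271)) = 2.89088e-08.
Running total after k=3: 0.117186.
Correction k=4: B_{8}/8! · (f^{(7)}(27) − f^{(7)}(7)) = −1/1209600 · (-5.28745e-09 − (-0.000999167)) = -8.26027e-10.

S_4 ≈ 0.117186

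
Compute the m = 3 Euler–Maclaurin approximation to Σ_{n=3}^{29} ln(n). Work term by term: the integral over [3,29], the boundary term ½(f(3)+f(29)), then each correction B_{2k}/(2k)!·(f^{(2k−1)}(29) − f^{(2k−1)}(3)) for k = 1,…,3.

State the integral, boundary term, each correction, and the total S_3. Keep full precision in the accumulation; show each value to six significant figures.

S_3 ≈ 70.5639

∫_3^29 ln(x) dx evaluates to 68.3557.
½[f(3) + f(29)] = ½[1.09861 + 3.36730] = 2.23295.
Integral + boundary = 70.5887.
Correction k=1: B_{2}/2! · (f^{(1)}(29) − f^{(1)}(3)) = 1/12 · (0.0344828 − 0.333333) = -0.0249042.
After k=1: 70.5638.
Correction k=2: B_{4}/4! · (f^{(3)}(29) − f^{(3)}(3)) = −1/720 · (8.20042e-05 − 0.0740741) = 0.000102767.
After k=2: 70.5639.
Correction k=3: B_{6}/6! · (f^{(5)}(29) − f^{(5)}(3)) = 1/30240 · (1.17010e-06 − 0.0987654) = -3.26601e-06.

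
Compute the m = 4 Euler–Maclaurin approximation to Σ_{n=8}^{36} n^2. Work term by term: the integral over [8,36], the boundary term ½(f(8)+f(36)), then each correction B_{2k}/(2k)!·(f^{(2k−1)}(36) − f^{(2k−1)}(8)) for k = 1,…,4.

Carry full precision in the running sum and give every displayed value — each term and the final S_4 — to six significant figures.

Integral: ∫_8^36 x^2 dx = 15381.3.
½[f(8) + f(36)] = ½[64.0000 + 1296.00] = 680.000.
Integral + boundary = 16061.3.
k=1: B_{2}/(2)! × [f^{(1)}(36) − f^{(1)}(8)] = 1/12 × (72.0000 − 16.0000) = 4.66667.
Partial sum through k=1: 16066.0.
k=2: B_{4}/(4)! × [f^{(3)}(36) − f^{(3)}(8)] = −1/720 × (0.00000 − 0.00000) = 0.00000.
Partial sum through k=2: 16066.0.
k=3: B_{6}/(6)! × [f^{(5)}(36) − f^{(5)}(8)] = 1/30240 × (0.00000 − 0.00000) = 0.00000.
Partial sum through k=3: 16066.0.
k=4: B_{8}/(8)! × [f^{(7)}(36) − f^{(7)}(8)] = −1/1209600 × (0.00000 − 0.00000) = 0.00000.

S_4 ≈ 16066.0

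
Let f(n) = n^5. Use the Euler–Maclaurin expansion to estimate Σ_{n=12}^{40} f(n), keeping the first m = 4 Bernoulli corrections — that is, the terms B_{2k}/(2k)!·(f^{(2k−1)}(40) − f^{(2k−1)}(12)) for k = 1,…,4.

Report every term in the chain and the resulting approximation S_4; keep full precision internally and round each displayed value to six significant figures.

∫_12^40 x^5 dx evaluates to 6.82169e+08.
Boundary: ½(f(12) + f(40)) = ½(248832 + 1.02400e+08) = 5.13244e+07.
So far: 7.33493e+08.
Order-1 term: 1/12 · (1.28000e+07 − 103680) = 1.05803e+06.
Partial sum through k=1: 7.34551e+08.
Order-2 term: −1/720 · (96000.0 − 8640.00) = -121.333.
Partial sum through k=2: 7.34551e+08.
Order-3 term: 1/30240 · (120.000 − 120.000) = 0.00000.
Partial sum through k=3: 7.34551e+08.
Order-4 term: −1/1209600 · (0.00000 − 0.00000) = 0.00000.

S_4 ≈ 7.34551e+08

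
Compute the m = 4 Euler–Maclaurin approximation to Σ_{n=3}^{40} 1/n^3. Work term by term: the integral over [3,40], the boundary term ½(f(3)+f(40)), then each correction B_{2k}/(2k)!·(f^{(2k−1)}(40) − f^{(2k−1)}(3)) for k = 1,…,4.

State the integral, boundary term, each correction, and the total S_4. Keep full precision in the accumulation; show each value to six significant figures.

Integral: ∫_3^40 1/x^3 dx = 0.0552431.
½[f(3) + f(40)] = ½[0.0370370 + 1.56250e-05] = 0.0185263.
So far: 0.0737694.
Correction k=1: B_{2}/2! · (f^{(1)}(40) − f^{(1)}(3)) = 1/12 · (-1.17187e-06 − (-0.0370370)) = 0.00308632.
Partial sum through k=1: 0.0768557.
Correction k=2: B_{4}/4! · (f^{(3)}(40) − f^{(3)}(3)) = −1/720 · (-1.46484e-08 − (-0.0823045)) = -0.000114312.
Partial sum through k=2: 0.0767414.
Correction k=3: B_{6}/6! · (f^{(5)}(40) − f^{(5)}(3)) = 1/30240 · (-3.84521e-10 − (-0.384088)) = 1.27013e-05.
Partial sum through k=3: 0.0767541.
Correction k=4: B_{8}/8! · (f^{(7)}(40) − f^{(7)}(3)) = −1/1209600 · (-1.73035e-11 − (-3.07270)) = -2.54026e-06.

S_4 ≈ 0.0767516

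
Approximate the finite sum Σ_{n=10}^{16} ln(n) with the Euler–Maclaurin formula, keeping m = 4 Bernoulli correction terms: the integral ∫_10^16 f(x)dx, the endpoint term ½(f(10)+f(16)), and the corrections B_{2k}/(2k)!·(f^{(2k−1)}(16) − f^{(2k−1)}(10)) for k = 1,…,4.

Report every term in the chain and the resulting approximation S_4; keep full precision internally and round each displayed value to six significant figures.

S_4 ≈ 17.8700

The integral term ∫_10^16 ln(x) dx = 15.3356.
Endpoint term: (f(10) + f(16))/2 = (2.30259 + 2.77259)/2 = 2.53759.
Running total after boundary: 17.8732.
k=1: B_{2}/(2)! × [f^{(1)}(16) − f^{(1)}(10)] = 1/12 × (0.0625000 − 0.100000) = -0.00312500.
Partial sum through k=1: 17.8700.
k=2: B_{4}/(4)! × [f^{(3)}(16) − f^{(3)}(10)] = −1/720 × (0.000488281 − 0.00200000) = 2.09961e-06.
Partial sum through k=2: 17.8700.
k=3: B_{6}/(6)! × [f^{(5)}(16) − f^{(5)}(10)] = 1/30240 × (2.28882e-05 − 0.000240000) = -7.17962e-09.
Partial sum through k=3: 17.8700.
k=4: B_{8}/(8)! × [f^{(7)}(16) − f^{(7)}(10)] = −1/1209600 × (2.68221e-06 − 7.20000e-05) = 5.73064e-11.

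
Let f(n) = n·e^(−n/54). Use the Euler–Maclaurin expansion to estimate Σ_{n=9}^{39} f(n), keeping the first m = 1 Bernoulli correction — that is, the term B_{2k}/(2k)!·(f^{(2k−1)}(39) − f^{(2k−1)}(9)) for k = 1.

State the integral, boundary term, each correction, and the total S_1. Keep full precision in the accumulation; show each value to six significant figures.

Integral: ∫_9^39 x·e^(−x/54) dx = 440.687.
½[f(9) + f(39)] = ½[7.61834 + 18.9412] = 13.2798.
Integral + boundary = 453.967.
Correction k=1: B_{2}/2! · (f^{(1)}(39) − f^{(1)}(9)) = 1/12 · (0.134909 − 0.705401) = -0.0475411.

S_1 ≈ 453.919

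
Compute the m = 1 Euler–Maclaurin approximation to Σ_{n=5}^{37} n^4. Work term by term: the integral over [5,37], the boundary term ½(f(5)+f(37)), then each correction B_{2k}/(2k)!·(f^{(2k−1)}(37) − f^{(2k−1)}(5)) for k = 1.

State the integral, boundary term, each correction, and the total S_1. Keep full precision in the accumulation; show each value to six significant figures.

Integral: ∫_5^37 x^4 dx = 1.38682e+07.
Boundary: ½(f(5) + f(37)) = ½(625.000 + 1.87416e+06) = 937393.
Integral + boundary = 1.48056e+07.
k=1: B_{2}/(2)! × [f^{(1)}(37) − f^{(1)}(5)] = 1/12 × (202612 − 500.000) = 16842.7.

S_1 ≈ 1.48224e+07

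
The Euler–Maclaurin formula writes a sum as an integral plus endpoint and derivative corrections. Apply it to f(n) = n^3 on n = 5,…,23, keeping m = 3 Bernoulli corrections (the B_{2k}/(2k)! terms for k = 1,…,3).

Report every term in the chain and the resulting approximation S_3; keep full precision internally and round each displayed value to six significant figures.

∫_5^23 x^3 dx evaluates to 69804.0.
½[f(5) + f(23)] = ½[125.000 + 12167.0] = 6146.00.
Running total after boundary: 75950.0.
Correction k=1: B_{2}/2! · (f^{(1)}(23) − f^{(1)}(5)) = 1/12 · (1587.00 − 75.0000) = 126.000.
Running total after k=1: 76076.0.
Correction k=2: B_{4}/4! · (f^{(3)}(23) − f^{(3)}(5)) = −1/720 · (6.00000 − 6.00000) = 0.00000.
Running total after k=2: 76076.0.
Correction k=3: B_{6}/6! · (f^{(5)}(23) − f^{(5)}(5)) = 1/30240 · (0.00000 − 0.00000) = 0.00000.

S_3 ≈ 76076.0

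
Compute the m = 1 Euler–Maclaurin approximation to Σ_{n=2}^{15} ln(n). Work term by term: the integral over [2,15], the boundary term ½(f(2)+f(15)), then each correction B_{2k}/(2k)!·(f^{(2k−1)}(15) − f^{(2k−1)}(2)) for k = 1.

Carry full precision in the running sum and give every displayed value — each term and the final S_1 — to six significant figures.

S_1 ≈ 27.8989

Integral: ∫_2^15 ln(x) dx = 26.2345.
Boundary: ½(f(2) + f(15)) = ½(0.693147 + 2.70805) = 1.70060.
Integral + boundary = 27.9351.
k=1: B_{2}/(2)! × [f^{(1)}(15) − f^{(1)}(2)] = 1/12 × (0.0666667 − 0.500000) = -0.0361111.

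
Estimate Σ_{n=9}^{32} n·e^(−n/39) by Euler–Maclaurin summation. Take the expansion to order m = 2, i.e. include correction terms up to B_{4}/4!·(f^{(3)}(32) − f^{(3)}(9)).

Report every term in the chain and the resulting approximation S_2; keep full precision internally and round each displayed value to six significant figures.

S_2 ≈ 277.865

The integral term ∫_9^32 x·e^(−x/39) dx = 267.293.
Boundary: ½(f(9) + f(32)) = ½(7.14530 + 14.0866) = 10.6159.
Integral + boundary = 277.909.
Order-1 term: 1/12 · (0.0790113 − 0.610710) = -0.0443082.
Partial sum through k=1: 277.865.
Order-2 term: −1/720 · (0.000630784 − 0.00144547) = 1.13150e-06.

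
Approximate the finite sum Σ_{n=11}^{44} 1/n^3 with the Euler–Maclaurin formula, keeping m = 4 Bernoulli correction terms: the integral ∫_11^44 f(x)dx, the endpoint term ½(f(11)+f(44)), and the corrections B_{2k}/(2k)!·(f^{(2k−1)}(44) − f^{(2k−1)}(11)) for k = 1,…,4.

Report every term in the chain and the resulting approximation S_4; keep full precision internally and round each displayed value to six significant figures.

S_4 ≈ 0.00427246

Integral: ∫_11^44 1/x^3 dx = 0.00387397.
½[f(11) + f(44)] = ½[0.000751315 + 1.17393e-05] = 0.000381527.
Integral + boundary = 0.00425549.
k=1: B_{2}/(2)! × [f^{(1)}(44) − f^{(1)}(11)] = 1/12 × (-8.00406e-07 − (-0.000204904)) = 1.70086e-05.
Partial sum through k=1: 0.00427250.
k=2: B_{4}/(4)! × [f^{(3)}(44) − f^{(3)}(11)] = −1/720 × (-8.26866e-09 − (-3.38684e-05)) = -4.70280e-08.
Partial sum through k=2: 0.00427246.
k=3: B_{6}/(6)! × [f^{(5)}(44) − f^{(5)}(11)] = 1/30240 × (-1.79382e-10 − (-1.17560e-05)) = 3.88750e-10.
Partial sum through k=3: 0.00427246.
k=4: B_{8}/(8)! × [f^{(7)}(44) − f^{(7)}(11)] = −1/1209600 × (-6.67124e-12 − (-6.99530e-06)) = -5.78314e-12.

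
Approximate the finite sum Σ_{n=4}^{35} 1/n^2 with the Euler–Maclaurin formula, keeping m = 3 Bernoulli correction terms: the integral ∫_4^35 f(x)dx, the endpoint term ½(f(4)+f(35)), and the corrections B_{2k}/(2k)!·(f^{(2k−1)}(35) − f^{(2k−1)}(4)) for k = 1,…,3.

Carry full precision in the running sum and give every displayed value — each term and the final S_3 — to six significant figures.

The integral term ∫_4^35 1/x^2 dx = 0.221429.
Boundary: ½(f(4) + f(35)) = ½(0.0625000 + 0.000816327) = 0.0316582.
Integral + boundary = 0.253087.
Correction k=1: B_{2}/2! · (f^{(1)}(35) − f^{(1)}(4)) = 1/12 · (-4.66472e-05 − (-0.0312500)) = 0.00260028.
Running total after k=1: 0.255687.
Correction k=2: B_{4}/4! · (f^{(3)}(35) − f^{(3)}(4)) = −1/720 · (-4.56952e-07 − (-0.0234375)) = -3.25514e-05.
Running total after k=2: 0.255654.
Correction k=3: B_{6}/6! · (f^{(5)}(35) − f^{(5)}(4)) = 1/30240 · (-1.11907e-08 − (-0.0439453)) = 1.45322e-06.

S_3 ≈ 0.255656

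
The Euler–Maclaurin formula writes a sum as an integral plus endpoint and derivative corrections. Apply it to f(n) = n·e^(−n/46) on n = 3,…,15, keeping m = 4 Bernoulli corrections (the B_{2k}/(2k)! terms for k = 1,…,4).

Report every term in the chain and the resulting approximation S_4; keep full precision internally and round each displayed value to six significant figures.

Integral: ∫_3^15 x·e^(−x/46) dx = 86.4817.
Endpoint term: (f(3) + f(15))/2 = (2.81059 + 10.8261)/2 = 6.81836.
So far: 93.3001.
Correction k=1: B_{2}/2! · (f^{(1)}(15) − f^{(1)}(3)) = 1/12 · (0.486392 − 0.875764) = -0.0324477.
Running total after k=1: 93.2676.
Correction k=2: B_{4}/4! · (f^{(3)}(15) − f^{(3)}(3)) = −1/720 · (0.000912040 − 0.00129938) = 5.37975e-07.
Running total after k=2: 93.2676.
Correction k=3: B_{6}/6! · (f^{(5)}(15) − f^{(5)}(3)) = 1/30240 · (7.53410e-07 − 1.03255e-06) = -9.23097e-12.
Running total after k=3: 93.2676.
Correction k=4: B_{8}/8! · (f^{(7)}(15) − f^{(7)}(3)) = −1/1209600 · (5.08412e-10 − 6.85744e-10) = 1.46604e-16.

S_4 ≈ 93.2676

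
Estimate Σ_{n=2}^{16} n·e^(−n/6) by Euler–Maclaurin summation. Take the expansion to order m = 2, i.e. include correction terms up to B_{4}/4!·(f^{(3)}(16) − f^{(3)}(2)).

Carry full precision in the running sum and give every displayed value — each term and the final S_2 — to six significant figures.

S_2 ≈ 26.4447

The integral term ∫_2^16 x·e^(−x/6) dx = 25.2217.
½[f(2) + f(16)] = ½[1.43306 + 1.11174] = 1.27240.
Running total after boundary: 26.4941.
Correction k=1: B_{2}/2! · (f^{(1)}(16) − f^{(1)}(2)) = 1/12 · (-0.115806 − 0.477688) = -0.0494578.
After k=1: 26.4446.
Correction k=2: B_{4}/4! · (f^{(3)}(16) − f^{(3)}(2)) = −1/720 · (0.000643365 − 0.0530764) = 7.28237e-05.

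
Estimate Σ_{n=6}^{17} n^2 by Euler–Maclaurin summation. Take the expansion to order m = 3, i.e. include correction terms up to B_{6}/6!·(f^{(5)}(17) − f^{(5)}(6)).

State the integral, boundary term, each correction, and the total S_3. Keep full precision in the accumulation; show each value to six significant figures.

Integral: ∫_6^17 x^2 dx = 1565.67.
Boundary: ½(f(6) + f(17)) = ½(36.0000 + 289.000) = 162.500.
Integral + boundary = 1728.17.
Correction k=1: B_{2}/2! · (f^{(1)}(17) − f^{(1)}(6)) = 1/12 · (34.0000 − 12.0000) = 1.83333.
Partial sum through k=1: 1730.00.
Correction k=2: B_{4}/4! · (f^{(3)}(17) − f^{(3)}(6)) = −1/720 · (0.00000 − 0.00000) = 0.00000.
Partial sum through k=2: 1730.00.
Correction k=3: B_{6}/6! · (f^{(5)}(17) − f^{(5)}(6)) = 1/30240 · (0.00000 − 0.00000) = 0.00000.

S_3 ≈ 1730.00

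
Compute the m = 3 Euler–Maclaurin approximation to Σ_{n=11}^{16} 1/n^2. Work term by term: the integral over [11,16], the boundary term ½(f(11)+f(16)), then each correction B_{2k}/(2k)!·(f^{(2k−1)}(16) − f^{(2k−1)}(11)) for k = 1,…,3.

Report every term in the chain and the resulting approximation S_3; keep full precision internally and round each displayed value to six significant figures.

Integral: ∫_11^16 1/x^2 dx = 0.0284091.
Endpoint term: (f(11) + f(16))/2 = (0.00826446 + 0.00390625)/2 = 0.00608536.
Running total after boundary: 0.0344944.
k=1: B_{2}/(2)! × [f^{(1)}(16) − f^{(1)}(11)] = 1/12 × (-0.000488281 − (-0.00150263)) = 8.45290e-05.
After k=1: 0.0345790.
k=2: B_{4}/(4)! × [f^{(3)}(16) − f^{(3)}(11)] = −1/720 × (-2.28882e-05 − (-0.000149021)) = -1.75185e-07.
After k=2: 0.0345788.
k=3: B_{6}/(6)! × [f^{(5)}(16) − f^{(5)}(11)] = 1/30240 × (-2.68221e-06 − (-3.69474e-05)) = 1.13311e-09.

S_3 ≈ 0.0345788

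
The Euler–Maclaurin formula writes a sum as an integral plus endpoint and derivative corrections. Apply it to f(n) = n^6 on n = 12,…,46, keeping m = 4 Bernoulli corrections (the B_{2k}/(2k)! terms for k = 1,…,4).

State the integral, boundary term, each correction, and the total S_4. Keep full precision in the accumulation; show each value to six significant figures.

S_4 ≈ 6.70960e+10

Integral: ∫_12^46 x^6 dx = 6.22545e+10.
Boundary: ½(f(12) + f(46)) = ½(2.98598e+06 + 9.47430e+09) = 4.73864e+09.
So far: 6.69932e+10.
Order-1 term: 1/12 · (1.23578e+09 − 1.49299e+06) = 1.02857e+08.
Partial sum through k=1: 6.70960e+10.
Order-2 term: −1/720 · (1.16803e+07 − 207360) = -15934.7.
Partial sum through k=2: 6.70960e+10.
Order-3 term: 1/30240 · (33120.0 − 8640.00) = 0.809524.
Partial sum through k=3: 6.70960e+10.
Order-4 term: −1/1209600 · (0.00000 − 0.00000) = 0.00000.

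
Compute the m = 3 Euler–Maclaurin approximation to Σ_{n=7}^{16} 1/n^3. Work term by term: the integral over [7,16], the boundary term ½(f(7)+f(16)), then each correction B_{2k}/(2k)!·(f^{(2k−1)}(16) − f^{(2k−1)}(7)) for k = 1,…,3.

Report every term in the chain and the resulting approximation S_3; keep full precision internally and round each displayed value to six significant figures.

The integral term ∫_7^16 1/x^3 dx = 0.00825096.
Boundary: ½(f(7) + f(16)) = ½(0.00291545 + 0.000244141) = 0.00157980.
So far: 0.00983075.
Order-1 term: 1/12 · (-4.57764e-05 − (-0.00124948)) = 0.000100309.
Running total after k=1: 0.00993106.
Order-2 term: −1/720 · (-3.57628e-06 − (-0.000509992)) = -7.03355e-07.
Running total after k=2: 0.00993036.
Order-3 term: 1/30240 · (-5.86733e-07 − (-0.000437136)) = 1.44361e-08.

S_3 ≈ 0.00993037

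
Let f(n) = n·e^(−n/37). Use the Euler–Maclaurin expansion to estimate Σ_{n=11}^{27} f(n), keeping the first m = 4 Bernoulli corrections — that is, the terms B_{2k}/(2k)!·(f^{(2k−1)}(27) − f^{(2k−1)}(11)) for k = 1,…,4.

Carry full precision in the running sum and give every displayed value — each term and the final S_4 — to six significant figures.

The integral term ∫_11^27 x·e^(−x/37) dx = 177.785.
Endpoint term: (f(11) + f(27))/2 = (8.17105 + 13.0151)/2 = 10.5931.
Running total after boundary: 188.378.
Correction k=1: B_{2}/2! · (f^{(1)}(27) − f^{(1)}(11)) = 1/12 · (0.130281 − 0.521984) = -0.0326419.
After k=1: 188.345.
Correction k=2: B_{4}/4! · (f^{(3)}(27) − f^{(3)}(11)) = −1/720 · (0.000799386 − 0.00146649) = 9.26539e-07.
After k=2: 188.345.
Correction k=3: B_{6}/6! · (f^{(5)}(27) − f^{(5)}(11)) = 1/30240 · (1.09833e-06 − 1.86391e-06) = -2.53171e-11.
After k=3: 188.345.
Correction k=4: B_{8}/8! · (f^{(7)}(27) − f^{(7)}(11)) = −1/1209600 · (1.17804e-09 − 1.94055e-09) = 6.30387e-16.

S_4 ≈ 188.345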